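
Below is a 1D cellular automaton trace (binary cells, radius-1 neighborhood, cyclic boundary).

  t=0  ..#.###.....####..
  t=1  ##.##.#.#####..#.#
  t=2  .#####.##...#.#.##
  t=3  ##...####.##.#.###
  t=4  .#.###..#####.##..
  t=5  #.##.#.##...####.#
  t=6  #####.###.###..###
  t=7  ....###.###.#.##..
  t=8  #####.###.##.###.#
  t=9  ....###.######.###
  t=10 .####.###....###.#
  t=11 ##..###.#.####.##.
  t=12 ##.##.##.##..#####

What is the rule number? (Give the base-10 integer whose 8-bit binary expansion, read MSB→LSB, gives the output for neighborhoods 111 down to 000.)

  ###|.  b7=0 t=0,i=5
  ##.|#  b6=1 t=0,i=6
  #.#|#  b5=1 t=0,i=3
  #..|.  b4=0 t=0,i=7
  .##|#  b3=1 t=0,i=4
  .#.|.  b2=0 t=0,i=2
  ..#|#  b1=1 t=0,i=1
  ...|#  b0=1 t=0,i=0
  bits 01101011 = 107

107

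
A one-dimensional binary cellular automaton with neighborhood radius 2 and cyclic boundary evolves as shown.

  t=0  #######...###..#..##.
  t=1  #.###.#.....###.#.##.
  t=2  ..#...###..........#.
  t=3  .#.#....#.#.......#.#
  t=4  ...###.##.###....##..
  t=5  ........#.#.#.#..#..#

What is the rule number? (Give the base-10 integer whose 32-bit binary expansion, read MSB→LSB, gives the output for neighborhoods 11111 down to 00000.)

2459247460

  #####|#  b31=1 t=0,i=2
  ####.|.  b30=0 t=0,i=5
  ###.#|.  b29=0 t=1,i=4
  ###..|#  b28=1 t=0,i=6
  ##.##|.  b27=0 t=0,i=20
  ##.#.|.  b26=0 t=1,i=5
  ##..#|#  b25=1 t=0,i=13
  ##...|.  b24=0 t=0,i=7
  #.###|#  b23=1 t=0,i=0
  #.##.|.  b22=0 t=1,i=18
  #.#.#|.  b21=0 t=1,i=0
  #.#..|#  b20=1 t=1,i=6
  #..##|.  b19=0 t=0,i=17
  #..#.|#  b18=1 t=0,i=14
  #...#|.  b17=0 t=0,i=8
  #....|#  b16=1 t=1,i=8
  .####|.  b15=0 t=0,i=1
  .###.|.  b14=0 t=0,i=11
  .##.#|#  b13=1 t=0,i=19
  .##..|.  b12=0 t=4,i=18
  .#.##|.  b11=0 t=1,i=1
  .#.#.|.  b10=0 t=3,i=0
  .#..#|#  b9=1 t=0,i=16
  .#...|#  b8=1 t=1,i=7
  ..###|.  b7=0 t=0,i=10
  ..##.|#  b6=1 t=0,i=18
  ..#.#|#  b5=1 t=3,i=8
  ..#..|.  b4=0 t=0,i=15
  ...##|.  b3=0 t=0,i=9
  ...#.|#  b2=1 t=2,i=1
  ....#|.  b1=0 t=1,i=10
  .....|.  b0=0 t=1,i=9
  bits 10010010100101010010001101100100 = 2459247460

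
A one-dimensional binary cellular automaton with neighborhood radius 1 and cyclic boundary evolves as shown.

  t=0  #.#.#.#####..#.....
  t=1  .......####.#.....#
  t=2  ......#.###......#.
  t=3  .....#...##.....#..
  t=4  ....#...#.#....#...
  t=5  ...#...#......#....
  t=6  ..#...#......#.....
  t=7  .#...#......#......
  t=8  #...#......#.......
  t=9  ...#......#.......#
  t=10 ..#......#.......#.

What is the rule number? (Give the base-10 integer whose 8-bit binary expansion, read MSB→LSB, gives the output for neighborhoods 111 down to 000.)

194

  [7] ### => #  t=0,i=7
  [6] ##. => #  t=0,i=10
  [5] #.# => .  t=0,i=1
  [4] #.. => .  t=0,i=11
  [3] .## => .  t=0,i=6
  [2] .#. => .  t=0,i=0
  [1] ..# => #  t=0,i=12
  [0] ... => .  t=0,i=15
  bits 11000010 = 194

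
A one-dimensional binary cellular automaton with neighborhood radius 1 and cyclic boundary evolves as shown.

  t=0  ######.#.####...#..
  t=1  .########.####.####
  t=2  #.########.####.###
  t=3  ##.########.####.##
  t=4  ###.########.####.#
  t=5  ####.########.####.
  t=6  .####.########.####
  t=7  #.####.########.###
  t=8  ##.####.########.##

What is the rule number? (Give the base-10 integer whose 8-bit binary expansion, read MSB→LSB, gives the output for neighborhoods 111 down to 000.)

246

  [7] ### => #  t=0,i=1
  [6] ##. => #  t=0,i=5
  [5] #.# => #  t=0,i=6
  [4] #.. => #  t=0,i=13
  [3] .## => .  t=0,i=0
  [2] .#. => #  t=0,i=7
  [1] ..# => #  t=0,i=15
  [0] ... => .  t=0,i=14
  bits 11110110 = 246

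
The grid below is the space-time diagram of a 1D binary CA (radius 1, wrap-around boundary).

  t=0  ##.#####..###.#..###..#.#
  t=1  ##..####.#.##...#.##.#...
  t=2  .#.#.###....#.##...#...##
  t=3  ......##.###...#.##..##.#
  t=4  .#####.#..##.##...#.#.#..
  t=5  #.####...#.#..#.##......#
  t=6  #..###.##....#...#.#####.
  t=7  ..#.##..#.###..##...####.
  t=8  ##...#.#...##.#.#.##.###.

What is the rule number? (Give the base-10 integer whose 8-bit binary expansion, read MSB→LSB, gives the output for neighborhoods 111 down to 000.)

  ### -> #   bit 7 = 1  t=0,i=0
  ##. -> #   bit 6 = 1  t=0,i=1
  #.# -> .   bit 5 = 0  t=0,i=2
  #.. -> .   bit 4 = 0  t=0,i=8
  .## -> .   bit 3 = 0  t=0,i=3
  .#. -> .   bit 2 = 0  t=0,i=14
  ..# -> #   bit 1 = 1  t=0,i=9
  ... -> #   bit 0 = 1  t=1,i=14
  bits 11000011 = 195

195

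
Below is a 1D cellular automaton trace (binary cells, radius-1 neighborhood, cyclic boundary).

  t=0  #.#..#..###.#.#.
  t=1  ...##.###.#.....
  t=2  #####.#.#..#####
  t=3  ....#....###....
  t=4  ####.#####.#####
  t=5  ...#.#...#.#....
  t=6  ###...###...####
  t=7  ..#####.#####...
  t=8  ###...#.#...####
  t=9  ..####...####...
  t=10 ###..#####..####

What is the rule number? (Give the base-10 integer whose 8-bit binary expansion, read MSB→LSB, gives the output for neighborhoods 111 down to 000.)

91

  ###|.  b7=0 t=0,i=9
  ##.|#  b6=1 t=0,i=10
  #.#|.  b5=0 t=0,i=1
  #..|#  b4=1 t=0,i=3
  .##|#  b3=1 t=0,i=8
  .#.|.  b2=0 t=0,i=0
  ..#|#  b1=1 t=0,i=4
  ...|#  b0=1 t=1,i=0
  bits 01011011 = 91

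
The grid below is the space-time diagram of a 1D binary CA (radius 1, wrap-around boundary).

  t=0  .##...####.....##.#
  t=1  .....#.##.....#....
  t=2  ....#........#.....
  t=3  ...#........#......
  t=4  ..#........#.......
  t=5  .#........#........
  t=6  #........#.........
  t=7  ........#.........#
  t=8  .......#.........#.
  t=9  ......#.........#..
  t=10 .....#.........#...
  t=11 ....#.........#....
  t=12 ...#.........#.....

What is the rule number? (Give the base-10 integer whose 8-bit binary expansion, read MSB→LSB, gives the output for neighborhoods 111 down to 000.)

130

  [7] ### => #  t=0,i=7
  [6] ##. => .  t=0,i=2
  [5] #.# => .  t=0,i=0
  [4] #.. => .  t=0,i=3
  [3] .## => .  t=0,i=1
  [2] .#. => .  t=0,i=18
  [1] ..# => #  t=0,i=5
  [0] ... => .  t=0,i=4
  bits 10000010 = 130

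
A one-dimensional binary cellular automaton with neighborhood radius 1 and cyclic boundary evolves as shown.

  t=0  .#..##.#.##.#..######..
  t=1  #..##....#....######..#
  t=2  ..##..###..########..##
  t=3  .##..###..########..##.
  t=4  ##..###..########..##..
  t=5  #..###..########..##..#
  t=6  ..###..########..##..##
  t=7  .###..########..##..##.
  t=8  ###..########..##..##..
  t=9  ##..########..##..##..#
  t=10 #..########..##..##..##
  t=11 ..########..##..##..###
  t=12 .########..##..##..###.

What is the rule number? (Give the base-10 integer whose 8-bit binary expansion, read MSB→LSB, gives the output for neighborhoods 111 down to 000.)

  nb ###: next=#  (t=0,i=16, bit7=1)
  nb ##.: next=.  (t=0,i=5, bit6=0)
  nb #.#: next=.  (t=0,i=6, bit5=0)
  nb #..: next=.  (t=0,i=2, bit4=0)
  nb .##: next=#  (t=0,i=4, bit3=1)
  nb .#.: next=.  (t=0,i=1, bit2=0)
  nb ..#: next=#  (t=0,i=0, bit1=1)
  nb ...: next=#  (t=0,i=22, bit0=1)
  bits 10001011 = 139

139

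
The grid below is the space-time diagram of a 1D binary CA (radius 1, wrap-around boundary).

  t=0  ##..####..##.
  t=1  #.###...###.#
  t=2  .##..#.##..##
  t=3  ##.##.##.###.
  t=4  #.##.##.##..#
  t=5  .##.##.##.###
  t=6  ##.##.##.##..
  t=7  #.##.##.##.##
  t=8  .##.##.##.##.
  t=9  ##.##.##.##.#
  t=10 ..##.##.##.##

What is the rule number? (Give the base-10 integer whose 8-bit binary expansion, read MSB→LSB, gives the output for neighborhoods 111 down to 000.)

  nb ###: next=.  (t=0,i=5, bit7=0)
  nb ##.: next=.  (t=0,i=1, bit6=0)
  nb #.#: next=#  (t=0,i=12, bit5=1)
  nb #..: next=#  (t=0,i=2, bit4=1)
  nb .##: next=#  (t=0,i=0, bit3=1)
  nb .#.: next=.  (t=2,i=5, bit2=0)
  nb ..#: next=#  (t=0,i=3, bit1=1)
  nb ...: next=.  (t=1,i=6, bit0=0)
  bits 00111010 = 58

58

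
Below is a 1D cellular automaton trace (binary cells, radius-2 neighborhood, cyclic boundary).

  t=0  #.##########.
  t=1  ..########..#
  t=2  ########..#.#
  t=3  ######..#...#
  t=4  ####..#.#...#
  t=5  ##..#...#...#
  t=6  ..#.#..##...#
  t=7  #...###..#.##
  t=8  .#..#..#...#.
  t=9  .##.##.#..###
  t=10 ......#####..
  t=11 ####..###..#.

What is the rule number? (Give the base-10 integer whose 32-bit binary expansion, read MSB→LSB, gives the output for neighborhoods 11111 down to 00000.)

2274919061

  nb #####: next=#  (t=0,i=4, bit31=1)
  nb ####.: next=.  (t=0,i=10, bit30=0)
  nb ###.#: next=.  (t=0,i=11, bit29=0)
  nb ###..: next=.  (t=1,i=9, bit28=0)
  nb ##.##: next=.  (t=9,i=0, bit27=0)
  nb ##.#.: next=#  (t=0,i=12, bit26=1)
  nb ##..#: next=#  (t=1,i=10, bit25=1)
  nb ##...: next=#  (t=6,i=9, bit24=1)
  nb #.###: next=#  (t=0,i=2, bit23=1)
  nb #.##.: next=.  (t=9,i=1, bit22=0)
  nb #.#.#: next=.  (t=0,i=0, bit21=0)
  nb #.#..: next=#  (t=4,i=8, bit20=1)
  nb #..##: next=#  (t=1,i=1, bit19=1)
  nb #..#.: next=.  (t=1,i=11, bit18=0)
  nb #...#: next=.  (t=3,i=10, bit17=0)
  nb #....: next=.  (t=10,i=12, bit16=0)
  nb .####: next=#  (t=0,i=3, bit15=1)
  nb .###.: next=.  (t=5,i=0, bit14=0)
  nb .##.#: next=.  (t=9,i=2, bit13=0)
  nb .##..: next=.  (t=6,i=8, bit12=0)
  nb .#.##: next=.  (t=0,i=1, bit11=0)
  nb .#.#.: next=.  (t=4,i=7, bit10=0)
  nb .#..#: next=#  (t=1,i=0, bit9=1)
  nb .#...: next=.  (t=3,i=9, bit8=0)
  nb ..###: next=#  (t=1,i=2, bit7=1)
  nb ..##.: next=.  (t=6,i=7, bit6=0)
  nb ..#.#: next=.  (t=2,i=10, bit5=0)
  nb ..#..: next=#  (t=1,i=12, bit4=1)
  nb ...##: next=.  (t=3,i=11, bit3=0)
  nb ...#.: next=#  (t=5,i=7, bit2=1)
  nb ....#: next=.  (t=10,i=4, bit1=0)
  nb .....: next=#  (t=10,i=0, bit0=1)
  bits 10000111100110001000001010010101 = 2274919061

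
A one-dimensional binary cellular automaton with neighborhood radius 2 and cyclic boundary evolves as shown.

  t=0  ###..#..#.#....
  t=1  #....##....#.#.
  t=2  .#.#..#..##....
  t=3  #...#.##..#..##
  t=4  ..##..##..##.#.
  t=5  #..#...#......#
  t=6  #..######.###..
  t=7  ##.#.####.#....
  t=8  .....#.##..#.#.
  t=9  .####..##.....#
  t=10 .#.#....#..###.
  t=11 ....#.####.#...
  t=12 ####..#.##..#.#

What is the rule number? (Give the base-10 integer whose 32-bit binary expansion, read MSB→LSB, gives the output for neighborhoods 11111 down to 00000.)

  nb #####: next=#  (t=6,i=5, bit31=1)
  nb ####.: next=#  (t=6,i=7, bit30=1)
  nb ###.#: next=#  (t=6,i=8, bit29=1)
  nb ###..: next=.  (t=0,i=2, bit28=0)
  nb ##.##: next=.  (t=6,i=9, bit27=0)
  nb ##.#.: next=.  (t=4,i=12, bit26=0)
  nb ##..#: next=.  (t=0,i=3, bit25=0)
  nb ##...: next=.  (t=1,i=7, bit24=0)
  nb #.###: next=#  (t=6,i=10, bit23=1)
  nb #.##.: next=#  (t=3,i=6, bit22=1)
  nb #.#.#: next=.  (t=1,i=13, bit21=0)
  nb #.#..: next=.  (t=0,i=10, bit20=0)
  nb #..##: next=.  (t=2,i=8, bit19=0)
  nb #..#.: next=.  (t=0,i=4, bit18=0)
  nb #...#: next=#  (t=3,i=2, bit17=1)
  nb #....: next=.  (t=0,i=12, bit16=0)
  nb .####: next=.  (t=6,i=4, bit15=0)
  nb .###.: next=.  (t=0,i=1, bit14=0)
  nb .##.#: next=.  (t=4,i=11, bit13=0)
  nb .##..: next=#  (t=1,i=6, bit12=1)
  nb .#.##: next=.  (t=3,i=5, bit11=0)
  nb .#.#.: next=.  (t=0,i=9, bit10=0)
  nb .#..#: next=#  (t=0,i=6, bit9=1)
  nb .#...: next=#  (t=0,i=11, bit8=1)
  nb ..###: next=#  (t=0,i=0, bit7=1)
  nb ..##.: next=.  (t=1,i=5, bit6=0)
  nb ..#.#: next=.  (t=0,i=8, bit5=0)
  nb ..#..: next=#  (t=0,i=5, bit4=1)
  nb ...##: next=.  (t=0,i=14, bit3=0)
  nb ...#.: next=#  (t=1,i=10, bit2=1)
  nb ....#: next=#  (t=0,i=13, bit1=1)
  nb .....: next=#  (t=2,i=13, bit0=1)
  bits 11100000110000100001001110010111 = 3770815383

3770815383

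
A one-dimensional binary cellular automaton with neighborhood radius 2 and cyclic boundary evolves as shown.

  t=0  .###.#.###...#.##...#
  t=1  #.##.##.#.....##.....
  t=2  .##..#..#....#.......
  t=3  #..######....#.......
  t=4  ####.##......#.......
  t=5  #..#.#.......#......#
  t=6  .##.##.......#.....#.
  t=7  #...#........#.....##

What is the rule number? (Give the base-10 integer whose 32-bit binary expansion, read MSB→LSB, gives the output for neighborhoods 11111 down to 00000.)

2726055576

  #####|#  b31=1 t=3,i=5
  ####.|.  b30=0 t=3,i=7
  ###.#|#  b29=1 t=0,i=3
  ###..|.  b28=0 t=0,i=9
  ##.##|.  b27=0 t=1,i=4
  ##.#.|.  b26=0 t=0,i=4
  ##..#|#  b25=1 t=2,i=3
  ##...|.  b24=0 t=0,i=10
  #.###|.  b23=0 t=0,i=1
  #.##.|#  b22=1 t=0,i=15
  #.#.#|#  b21=1 t=0,i=5
  #.#..|#  b20=1 t=1,i=8
  #..##|#  b19=1 t=3,i=2
  #..#.|#  b18=1 t=2,i=4
  #...#|.  b17=0 t=0,i=11
  #....|.  b16=0 t=1,i=10
  .####|.  b15=0 t=3,i=4
  .###.|#  b14=1 t=0,i=2
  .##.#|.  b13=0 t=1,i=3
  .##..|.  b12=0 t=0,i=16
  .#.##|#  b11=1 t=0,i=0
  .#.#.|#  b10=1 t=5,i=4
  .#..#|#  b9=1 t=2,i=6
  .#...|.  b8=0 t=1,i=9
  ..###|#  b7=1 t=3,i=3
  ..##.|.  b6=0 t=1,i=14
  ..#.#|.  b5=0 t=0,i=13
  ..#..|#  b4=1 t=2,i=5
  ...##|#  b3=1 t=1,i=13
  ...#.|.  b2=0 t=0,i=12
  ....#|.  b1=0 t=1,i=12
  .....|.  b0=0 t=1,i=11
  bits 10100010011111000100111010011000 = 2726055576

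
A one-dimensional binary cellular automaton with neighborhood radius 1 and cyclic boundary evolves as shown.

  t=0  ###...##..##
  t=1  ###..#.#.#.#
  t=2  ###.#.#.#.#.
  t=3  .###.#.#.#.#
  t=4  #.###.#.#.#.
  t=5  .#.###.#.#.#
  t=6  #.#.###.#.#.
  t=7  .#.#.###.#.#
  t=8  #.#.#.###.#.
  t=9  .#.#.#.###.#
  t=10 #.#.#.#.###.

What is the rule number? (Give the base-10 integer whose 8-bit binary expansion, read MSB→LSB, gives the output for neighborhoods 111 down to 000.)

226

  ###|#  b7=1 t=0,i=0
  ##.|#  b6=1 t=0,i=2
  #.#|#  b5=1 t=1,i=6
  #..|.  b4=0 t=0,i=3
  .##|.  b3=0 t=0,i=6
  .#.|.  b2=0 t=1,i=5
  ..#|#  b1=1 t=0,i=5
  ...|.  b0=0 t=0,i=4
  bits 11100010 = 226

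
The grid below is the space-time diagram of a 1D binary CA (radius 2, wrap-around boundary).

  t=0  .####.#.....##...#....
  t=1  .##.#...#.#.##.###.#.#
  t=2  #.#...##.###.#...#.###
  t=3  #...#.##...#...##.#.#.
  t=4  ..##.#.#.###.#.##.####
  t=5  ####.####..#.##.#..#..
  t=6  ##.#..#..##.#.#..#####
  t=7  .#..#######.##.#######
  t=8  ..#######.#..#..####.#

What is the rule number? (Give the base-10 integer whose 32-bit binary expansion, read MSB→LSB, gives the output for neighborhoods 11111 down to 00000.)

2721038038

  ##### -> #   bit 31 = 1  t=6,i=19
  ####. -> .   bit 30 = 0  t=0,i=3
  ###.# -> #   bit 29 = 1  t=0,i=4
  ###.. -> .   bit 28 = 0  t=4,i=21
  ##.## -> .   bit 27 = 0  t=1,i=14
  ##.#. -> .   bit 26 = 0  t=0,i=5
  ##..# -> #   bit 25 = 1  t=4,i=0
  ##... -> .   bit 24 = 0  t=0,i=14
  #.### -> .   bit 23 = 0  t=1,i=15
  #.##. -> .   bit 22 = 0  t=1,i=1
  #.#.# -> #   bit 21 = 1  t=1,i=10
  #.#.. -> .   bit 20 = 0  t=0,i=6
  #..## -> #   bit 19 = 1  t=4,i=1
  #..#. -> #   bit 18 = 1  t=5,i=10
  #...# -> #   bit 17 = 1  t=0,i=15
  #.... -> #   bit 16 = 1  t=0,i=8
  .#### -> #   bit 15 = 1  t=0,i=2
  .###. -> .   bit 14 = 0  t=1,i=16
  .##.# -> #   bit 13 = 1  t=1,i=2
  .##.. -> #   bit 12 = 1  t=0,i=13
  .#.## -> #   bit 11 = 1  t=1,i=0
  .#.#. -> #   bit 10 = 1  t=1,i=9
  .#..# -> #   bit 9 = 1  t=5,i=17
  .#... -> .   bit 8 = 0  t=0,i=7
  ..### -> #   bit 7 = 1  t=0,i=1
  ..##. -> #   bit 6 = 1  t=0,i=12
  ..#.# -> .   bit 5 = 0  t=1,i=8
  ..#.. -> #   bit 4 = 1  t=0,i=17
  ...## -> .   bit 3 = 0  t=0,i=0
  ...#. -> #   bit 2 = 1  t=0,i=16
  ....# -> #   bit 1 = 1  t=0,i=10
  ..... -> .   bit 0 = 0  t=0,i=9
  bits 10100010001011111011111011010110 = 2721038038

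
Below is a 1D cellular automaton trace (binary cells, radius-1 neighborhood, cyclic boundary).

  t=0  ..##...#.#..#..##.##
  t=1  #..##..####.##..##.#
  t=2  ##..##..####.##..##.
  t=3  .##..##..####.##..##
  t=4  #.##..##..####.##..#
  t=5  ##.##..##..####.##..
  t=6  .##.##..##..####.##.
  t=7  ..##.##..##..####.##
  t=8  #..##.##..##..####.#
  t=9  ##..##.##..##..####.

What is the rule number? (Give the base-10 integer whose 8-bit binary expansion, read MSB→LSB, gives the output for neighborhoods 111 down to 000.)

  ###|#  b7=1 t=1,i=8
  ##.|#  b6=1 t=0,i=3
  #.#|#  b5=1 t=0,i=8
  #..|#  b4=1 t=0,i=0
  .##|.  b3=0 t=0,i=2
  .#.|#  b2=1 t=0,i=7
  ..#|.  b1=0 t=0,i=1
  ...|.  b0=0 t=0,i=5
  bits 11110100 = 244

244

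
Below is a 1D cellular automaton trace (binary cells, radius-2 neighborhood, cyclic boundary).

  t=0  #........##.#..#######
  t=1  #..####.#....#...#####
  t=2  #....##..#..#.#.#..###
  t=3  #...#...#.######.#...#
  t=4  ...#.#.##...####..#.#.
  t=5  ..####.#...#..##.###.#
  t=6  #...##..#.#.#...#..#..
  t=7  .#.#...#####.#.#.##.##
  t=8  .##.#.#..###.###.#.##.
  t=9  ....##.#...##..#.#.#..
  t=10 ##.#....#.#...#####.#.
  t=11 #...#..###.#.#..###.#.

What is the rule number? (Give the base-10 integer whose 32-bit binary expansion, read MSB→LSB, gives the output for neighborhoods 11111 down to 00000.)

4167305005

  nb #####: next=#  (t=0,i=17, bit31=1)
  nb ####.: next=#  (t=0,i=21, bit30=1)
  nb ###.#: next=#  (t=1,i=6, bit29=1)
  nb ###..: next=#  (t=0,i=0, bit28=1)
  nb ##.##: next=#  (t=5,i=16, bit27=1)
  nb ##.#.: next=.  (t=0,i=11, bit26=0)
  nb ##..#: next=.  (t=1,i=1, bit25=0)
  nb ##...: next=.  (t=0,i=1, bit24=0)
  nb #.###: next=.  (t=3,i=10, bit23=0)
  nb #.##.: next=#  (t=4,i=7, bit22=1)
  nb #.#.#: next=#  (t=2,i=14, bit21=1)
  nb #.#..: next=.  (t=0,i=12, bit20=0)
  nb #..##: next=.  (t=0,i=14, bit19=0)
  nb #..#.: next=#  (t=2,i=8, bit18=1)
  nb #...#: next=.  (t=1,i=15, bit17=0)
  nb #....: next=.  (t=0,i=2, bit16=0)
  nb .####: next=.  (t=0,i=16, bit15=0)
  nb .###.: next=.  (t=5,i=18, bit14=0)
  nb .##.#: next=.  (t=0,i=10, bit13=0)
  nb .##..: next=.  (t=2,i=6, bit12=0)
  nb .#.##: next=.  (t=3,i=9, bit11=0)
  nb .#.#.: next=#  (t=2,i=13, bit10=1)
  nb .#..#: next=#  (t=0,i=13, bit9=1)
  nb .#...: next=#  (t=1,i=9, bit8=1)
  nb ..###: next=.  (t=0,i=15, bit7=0)
  nb ..##.: next=.  (t=0,i=9, bit6=0)
  nb ..#.#: next=#  (t=2,i=12, bit5=1)
  nb ..#..: next=.  (t=1,i=13, bit4=0)
  nb ...##: next=#  (t=0,i=8, bit3=1)
  nb ...#.: next=#  (t=1,i=12, bit2=1)
  nb ....#: next=.  (t=0,i=7, bit1=0)
  nb .....: next=#  (t=0,i=3, bit0=1)
  bits 11111000011001000000011100101101 = 4167305005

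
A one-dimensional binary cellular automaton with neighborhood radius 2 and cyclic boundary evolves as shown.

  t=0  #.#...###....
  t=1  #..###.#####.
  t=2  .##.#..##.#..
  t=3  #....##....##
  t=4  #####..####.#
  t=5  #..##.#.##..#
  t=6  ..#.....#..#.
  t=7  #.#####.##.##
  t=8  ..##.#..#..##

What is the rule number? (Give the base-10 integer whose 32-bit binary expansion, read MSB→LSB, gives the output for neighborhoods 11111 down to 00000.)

1372308283

  ##### -> .   bit 31 = 0  t=1,i=9
  ####. -> #   bit 30 = 1  t=1,i=10
  ###.# -> .   bit 29 = 0  t=1,i=5
  ###.. -> #   bit 28 = 1  t=0,i=8
  ##.## -> .   bit 27 = 0  t=1,i=6
  ##.#. -> .   bit 26 = 0  t=1,i=12
  ##..# -> .   bit 25 = 0  t=4,i=5
  ##... -> #   bit 24 = 1  t=0,i=9
  #.### -> #   bit 23 = 1  t=1,i=7
  #.##. -> #   bit 22 = 1  t=5,i=8
  #.#.# -> .   bit 21 = 0  t=5,i=6
  #.#.. -> .   bit 20 = 0  t=0,i=2
  #..## -> #   bit 19 = 1  t=1,i=2
  #..#. -> .   bit 18 = 0  t=6,i=10
  #...# -> #   bit 17 = 1  t=0,i=4
  #.... -> #   bit 16 = 1  t=0,i=10
  .#### -> #   bit 15 = 1  t=1,i=8
  .###. -> #   bit 14 = 1  t=0,i=7
  .##.# -> .   bit 13 = 0  t=2,i=2
  .##.. -> .   bit 12 = 0  t=3,i=6
  .#.## -> .   bit 11 = 0  t=5,i=7
  .#.#. -> .   bit 10 = 0  t=0,i=1
  .#..# -> #   bit 9 = 1  t=1,i=1
  .#... -> #   bit 8 = 1  t=0,i=3
  ..### -> .   bit 7 = 0  t=0,i=6
  ..##. -> .   bit 6 = 0  t=2,i=1
  ..#.# -> #   bit 5 = 1  t=0,i=0
  ..#.. -> #   bit 4 = 1  t=6,i=2
  ...## -> #   bit 3 = 1  t=0,i=5
  ...#. -> .   bit 2 = 0  t=0,i=12
  ....# -> #   bit 1 = 1  t=0,i=11
  ..... -> #   bit 0 = 1  t=6,i=5
  bits 01010001110010111100001100111011 = 1372308283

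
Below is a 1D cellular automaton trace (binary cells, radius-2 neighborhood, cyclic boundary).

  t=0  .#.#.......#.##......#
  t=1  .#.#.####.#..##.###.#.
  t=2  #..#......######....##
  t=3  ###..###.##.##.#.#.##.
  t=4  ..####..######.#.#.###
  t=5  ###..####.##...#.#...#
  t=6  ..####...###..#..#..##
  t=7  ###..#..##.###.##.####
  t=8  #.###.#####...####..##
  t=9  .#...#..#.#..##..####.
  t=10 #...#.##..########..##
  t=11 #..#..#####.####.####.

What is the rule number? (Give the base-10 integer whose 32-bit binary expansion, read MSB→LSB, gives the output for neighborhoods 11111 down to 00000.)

  nb #####: next=#  (t=2,i=12, bit31=1)
  nb ####.: next=.  (t=1,i=7, bit30=0)
  nb ###.#: next=.  (t=1,i=8, bit29=0)
  nb ###..: next=#  (t=2,i=0, bit28=1)
  nb ##.##: next=#  (t=1,i=15, bit27=1)
  nb ##.#.: next=.  (t=1,i=9, bit26=0)
  nb ##..#: next=#  (t=2,i=1, bit25=1)
  nb ##...: next=.  (t=0,i=15, bit24=0)
  nb #.###: next=.  (t=1,i=5, bit23=0)
  nb #.##.: next=#  (t=0,i=13, bit22=1)
  nb #.#.#: next=#  (t=0,i=1, bit21=1)
  nb #.#..: next=#  (t=0,i=3, bit20=1)
  nb #..##: next=#  (t=1,i=12, bit19=1)
  nb #..#.: next=#  (t=1,i=0, bit18=1)
  nb #...#: next=.  (t=5,i=13, bit17=0)
  nb #....: next=#  (t=0,i=5, bit16=1)
  nb .####: next=.  (t=1,i=6, bit15=0)
  nb .###.: next=.  (t=1,i=17, bit14=0)
  nb .##.#: next=#  (t=1,i=14, bit13=1)
  nb .##..: next=#  (t=0,i=14, bit12=1)
  nb .#.##: next=.  (t=0,i=12, bit11=0)
  nb .#.#.: next=.  (t=0,i=0, bit10=0)
  nb .#..#: next=#  (t=1,i=11, bit9=1)
  nb .#...: next=.  (t=0,i=4, bit8=0)
  nb ..###: next=#  (t=2,i=10, bit7=1)
  nb ..##.: next=#  (t=1,i=13, bit6=1)
  nb ..#.#: next=.  (t=0,i=11, bit5=0)
  nb ..#..: next=.  (t=2,i=3, bit4=0)
  nb ...##: next=#  (t=2,i=9, bit3=1)
  nb ...#.: next=#  (t=0,i=10, bit2=1)
  nb ....#: next=.  (t=0,i=9, bit1=0)
  nb .....: next=#  (t=0,i=6, bit0=1)
  bits 10011010011111010011001011001101 = 2591896269

2591896269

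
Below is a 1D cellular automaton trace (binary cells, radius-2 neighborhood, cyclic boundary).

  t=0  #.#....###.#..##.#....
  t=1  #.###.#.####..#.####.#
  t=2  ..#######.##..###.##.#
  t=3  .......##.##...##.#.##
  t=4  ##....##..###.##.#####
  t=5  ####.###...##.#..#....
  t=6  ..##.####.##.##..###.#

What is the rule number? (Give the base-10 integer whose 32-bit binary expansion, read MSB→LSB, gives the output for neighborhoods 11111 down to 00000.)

1978751356

  [31] ##### => .  t=2,i=4
  [30] ####. => #  t=1,i=10
  [29] ###.# => #  t=0,i=9
  [28] ###.. => #  t=1,i=11
  [27] ##.## => .  t=1,i=1
  [26] ##.#. => #  t=0,i=10
  [25] ##..# => .  t=1,i=12
  [24] ##... => #  t=3,i=0
  [23] #.### => #  t=1,i=2
  [22] #.##. => #  t=1,i=21
  [21] #.#.# => #  t=1,i=6
  [20] #.#.. => #  t=0,i=2
  [19] #..## => .  t=0,i=13
  [18] #..#. => .  t=1,i=13
  [17] #...# => .  t=3,i=13
  [16] #.... => #  t=0,i=4
  [15] .#### => .  t=1,i=9
  [14] .###. => #  t=0,i=8
  [13] .##.# => .  t=0,i=15
  [12] .##.. => #  t=2,i=11
  [11] .#.## => #  t=1,i=7
  [10] .#.#. => .  t=0,i=1
  [9] .#..# => .  t=0,i=12
  [8] .#... => #  t=0,i=3
  [7] ..### => .  t=0,i=7
  [6] ..##. => #  t=0,i=14
  [5] ..#.# => #  t=0,i=0
  [4] ..#.. => #  t=5,i=17
  [3] ...## => #  t=0,i=6
  [2] ...#. => #  t=0,i=21
  [1] ....# => .  t=0,i=5
  [0] ..... => .  t=3,i=2
  bits 01110101111100010101100101111100 = 1978751356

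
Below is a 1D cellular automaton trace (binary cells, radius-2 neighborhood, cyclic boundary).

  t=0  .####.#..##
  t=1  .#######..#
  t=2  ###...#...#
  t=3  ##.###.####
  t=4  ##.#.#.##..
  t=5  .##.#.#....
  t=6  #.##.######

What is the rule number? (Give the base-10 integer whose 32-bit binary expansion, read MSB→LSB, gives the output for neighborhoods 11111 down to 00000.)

1704177583

  ##### -> .   bit 31 = 0  t=1,i=3
  ####. -> #   bit 30 = 1  t=0,i=3
  ###.# -> #   bit 29 = 1  t=0,i=4
  ###.. -> .   bit 28 = 0  t=1,i=7
  ##.## -> .   bit 27 = 0  t=0,i=0
  ##.#. -> #   bit 26 = 1  t=0,i=5
  ##..# -> .   bit 25 = 0  t=1,i=8
  ##... -> #   bit 24 = 1  t=2,i=3
  #.### -> #   bit 23 = 1  t=0,i=1
  #.##. -> .   bit 22 = 0  t=4,i=7
  #.#.# -> .   bit 21 = 0  t=4,i=3
  #.#.. -> #   bit 20 = 1  t=0,i=6
  #..## -> .   bit 19 = 0  t=0,i=8
  #..#. -> .   bit 18 = 0  t=1,i=9
  #...# -> #   bit 17 = 1  t=2,i=4
  #.... -> #   bit 16 = 1  t=5,i=8
  .#### -> #   bit 15 = 1  t=0,i=2
  .###. -> .   bit 14 = 0  t=3,i=4
  .##.# -> #   bit 13 = 1  t=0,i=10
  .##.. -> .   bit 12 = 0  t=4,i=8
  .#.## -> #   bit 11 = 1  t=1,i=0
  .#.#. -> #   bit 10 = 1  t=4,i=4
  .#..# -> #   bit 9 = 1  t=0,i=7
  .#... -> #   bit 8 = 1  t=2,i=7
  ..### -> #   bit 7 = 1  t=2,i=10
  ..##. -> .   bit 6 = 0  t=0,i=9
  ..#.# -> #   bit 5 = 1  t=1,i=10
  ..#.. -> .   bit 4 = 0  t=2,i=6
  ...## -> #   bit 3 = 1  t=2,i=9
  ...#. -> #   bit 2 = 1  t=2,i=5
  ....# -> #   bit 1 = 1  t=5,i=10
  ..... -> #   bit 0 = 1  t=5,i=9
  bits 01100101100100111010111110101111 = 1704177583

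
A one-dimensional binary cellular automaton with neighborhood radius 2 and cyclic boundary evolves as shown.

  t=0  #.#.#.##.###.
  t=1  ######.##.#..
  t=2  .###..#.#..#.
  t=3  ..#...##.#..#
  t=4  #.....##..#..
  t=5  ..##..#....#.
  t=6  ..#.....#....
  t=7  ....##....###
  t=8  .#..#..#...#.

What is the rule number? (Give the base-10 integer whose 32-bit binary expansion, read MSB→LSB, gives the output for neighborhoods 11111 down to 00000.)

  #####|#  b31=1 t=1,i=2
  ####.|.  b30=0 t=1,i=4
  ###.#|.  b29=0 t=0,i=11
  ###..|.  b28=0 t=2,i=3
  ##.##|#  b27=1 t=0,i=8
  ##.#.|.  b26=0 t=0,i=12
  ##..#|.  b25=0 t=2,i=4
  ##...|.  b24=0 t=7,i=0
  #.###|.  b23=0 t=0,i=9
  #.##.|.  b22=0 t=0,i=6
  #.#.#|#  b21=1 t=0,i=0
  #.#..|.  b20=0 t=1,i=10
  #..##|.  b19=0 t=1,i=12
  #..#.|.  b18=0 t=2,i=5
  #...#|.  b17=0 t=3,i=4
  #....|#  b16=1 t=4,i=2
  .####|#  b15=1 t=1,i=1
  .###.|#  b14=1 t=0,i=10
  .##.#|#  b13=1 t=0,i=7
  .##..|.  b12=0 t=4,i=7
  .#.##|#  b11=1 t=0,i=5
  .#.#.|#  b10=1 t=0,i=1
  .#..#|#  b9=1 t=1,i=11
  .#...|.  b8=0 t=3,i=3
  ..###|.  b7=0 t=1,i=0
  ..##.|#  b6=1 t=3,i=6
  ..#.#|#  b5=1 t=2,i=6
  ..#..|.  b4=0 t=2,i=11
  ...##|.  b3=0 t=3,i=5
  ...#.|.  b2=0 t=5,i=10
  ....#|.  b1=0 t=4,i=4
  .....|#  b0=1 t=4,i=3
  bits 10001000001000011110111001100001 = 2283925089

2283925089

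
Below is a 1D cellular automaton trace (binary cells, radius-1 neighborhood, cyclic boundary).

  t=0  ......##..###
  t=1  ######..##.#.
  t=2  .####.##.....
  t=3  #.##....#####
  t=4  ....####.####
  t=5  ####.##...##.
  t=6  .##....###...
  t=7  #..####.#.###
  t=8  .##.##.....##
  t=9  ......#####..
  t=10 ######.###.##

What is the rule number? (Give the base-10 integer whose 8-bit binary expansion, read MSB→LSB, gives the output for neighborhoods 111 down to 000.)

  ###|#  b7=1 t=0,i=11
  ##.|.  b6=0 t=0,i=7
  #.#|.  b5=0 t=1,i=10
  #..|#  b4=1 t=0,i=0
  .##|.  b3=0 t=0,i=6
  .#.|.  b2=0 t=1,i=11
  ..#|#  b1=1 t=0,i=5
  ...|#  b0=1 t=0,i=1
  bits 10010011 = 147

147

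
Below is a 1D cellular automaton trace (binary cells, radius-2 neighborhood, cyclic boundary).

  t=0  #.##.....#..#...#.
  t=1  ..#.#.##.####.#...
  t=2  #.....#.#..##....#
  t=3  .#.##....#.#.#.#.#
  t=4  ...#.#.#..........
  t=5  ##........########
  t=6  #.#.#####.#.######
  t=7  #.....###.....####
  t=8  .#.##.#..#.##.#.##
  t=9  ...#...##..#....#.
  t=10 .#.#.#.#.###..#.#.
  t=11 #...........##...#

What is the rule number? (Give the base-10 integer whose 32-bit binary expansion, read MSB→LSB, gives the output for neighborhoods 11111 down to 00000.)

  #####|#  b31=1 t=5,i=12
  ####.|#  b30=1 t=1,i=11
  ###.#|#  b29=1 t=1,i=12
  ###..|.  b28=0 t=5,i=1
  ##.##|#  b27=1 t=1,i=8
  ##.#.|.  b26=0 t=1,i=13
  ##..#|#  b25=1 t=9,i=9
  ##...|#  b24=1 t=0,i=4
  #.###|.  b23=0 t=1,i=9
  #.##.|#  b22=1 t=0,i=2
  #.#.#|.  b21=0 t=0,i=0
  #.#..|.  b20=0 t=1,i=14
  #..##|.  b19=0 t=2,i=10
  #..#.|#  b18=1 t=0,i=11
  #...#|#  b17=1 t=0,i=14
  #....|.  b16=0 t=0,i=5
  .####|.  b15=0 t=1,i=10
  .###.|.  b14=0 t=7,i=7
  .##.#|.  b13=0 t=1,i=7
  .##..|.  b12=0 t=0,i=3
  .#.##|.  b11=0 t=0,i=1
  .#.#.|.  b10=0 t=0,i=17
  .#..#|#  b9=1 t=0,i=10
  .#...|.  b8=0 t=0,i=13
  ..###|#  b7=1 t=5,i=10
  ..##.|#  b6=1 t=2,i=11
  ..#.#|.  b5=0 t=0,i=16
  ..#..|#  b4=1 t=0,i=9
  ...##|.  b3=0 t=2,i=16
  ...#.|.  b2=0 t=0,i=8
  ....#|#  b1=1 t=0,i=7
  .....|#  b0=1 t=0,i=6
  bits 11101011010001100000001011010011 = 3947234003

3947234003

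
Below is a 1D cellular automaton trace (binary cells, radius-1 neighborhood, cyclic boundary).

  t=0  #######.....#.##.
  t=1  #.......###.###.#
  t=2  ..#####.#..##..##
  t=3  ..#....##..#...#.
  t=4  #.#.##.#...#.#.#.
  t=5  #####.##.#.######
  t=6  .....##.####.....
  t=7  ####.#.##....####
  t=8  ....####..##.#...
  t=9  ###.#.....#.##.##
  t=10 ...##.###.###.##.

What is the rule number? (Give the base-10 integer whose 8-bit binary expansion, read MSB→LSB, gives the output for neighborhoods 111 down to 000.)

  ### -> .   bit 7 = 0  t=0,i=1
  ##. -> .   bit 6 = 0  t=0,i=6
  #.# -> #   bit 5 = 1  t=0,i=13
  #.. -> .   bit 4 = 0  t=0,i=7
  .## -> #   bit 3 = 1  t=0,i=0
  .#. -> #   bit 2 = 1  t=0,i=12
  ..# -> .   bit 1 = 0  t=0,i=11
  ... -> #   bit 0 = 1  t=0,i=8
  bits 00101101 = 45

45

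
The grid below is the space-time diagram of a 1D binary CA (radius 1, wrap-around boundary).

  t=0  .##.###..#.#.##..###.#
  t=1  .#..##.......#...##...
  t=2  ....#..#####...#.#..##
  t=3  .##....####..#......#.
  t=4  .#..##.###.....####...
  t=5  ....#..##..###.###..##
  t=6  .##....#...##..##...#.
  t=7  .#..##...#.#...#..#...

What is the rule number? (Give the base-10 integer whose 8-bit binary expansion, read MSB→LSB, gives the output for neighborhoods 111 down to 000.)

137

  [7] ### => #  t=0,i=5
  [6] ##. => .  t=0,i=2
  [5] #.# => .  t=0,i=0
  [4] #.. => .  t=0,i=7
  [3] .## => #  t=0,i=1
  [2] .#. => .  t=0,i=9
  [1] ..# => .  t=0,i=8
  [0] ... => #  t=1,i=7
  bits 10001001 = 137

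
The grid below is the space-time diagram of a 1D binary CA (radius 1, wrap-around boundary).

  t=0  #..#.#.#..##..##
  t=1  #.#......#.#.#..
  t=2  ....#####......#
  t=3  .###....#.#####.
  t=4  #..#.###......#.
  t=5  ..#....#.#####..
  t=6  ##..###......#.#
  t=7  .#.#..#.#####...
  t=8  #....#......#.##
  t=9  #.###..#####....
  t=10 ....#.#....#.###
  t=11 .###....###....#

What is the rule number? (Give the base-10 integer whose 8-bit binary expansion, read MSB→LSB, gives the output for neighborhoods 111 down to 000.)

67

  ### -> .   bit 7 = 0  t=0,i=15
  ##. -> #   bit 6 = 1  t=0,i=0
  #.# -> .   bit 5 = 0  t=0,i=4
  #.. -> .   bit 4 = 0  t=0,i=1
  .## -> .   bit 3 = 0  t=0,i=10
  .#. -> .   bit 2 = 0  t=0,i=3
  ..# -> #   bit 1 = 1  t=0,i=2
  ... -> #   bit 0 = 1  t=1,i=4
  bits 01000011 = 67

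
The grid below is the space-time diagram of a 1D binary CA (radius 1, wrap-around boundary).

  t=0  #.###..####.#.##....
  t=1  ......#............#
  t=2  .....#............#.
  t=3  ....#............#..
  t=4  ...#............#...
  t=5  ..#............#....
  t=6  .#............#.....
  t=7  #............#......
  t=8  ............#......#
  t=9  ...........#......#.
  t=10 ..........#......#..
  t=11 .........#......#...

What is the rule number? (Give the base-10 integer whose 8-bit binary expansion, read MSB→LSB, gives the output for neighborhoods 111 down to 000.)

  ### -> .   bit 7 = 0  t=0,i=3
  ##. -> .   bit 6 = 0  t=0,i=4
  #.# -> .   bit 5 = 0  t=0,i=1
  #.. -> .   bit 4 = 0  t=0,i=5
  .## -> .   bit 3 = 0  t=0,i=2
  .#. -> .   bit 2 = 0  t=0,i=0
  ..# -> #   bit 1 = 1  t=0,i=6
  ... -> .   bit 0 = 0  t=0,i=17
  bits 00000010 = 2

2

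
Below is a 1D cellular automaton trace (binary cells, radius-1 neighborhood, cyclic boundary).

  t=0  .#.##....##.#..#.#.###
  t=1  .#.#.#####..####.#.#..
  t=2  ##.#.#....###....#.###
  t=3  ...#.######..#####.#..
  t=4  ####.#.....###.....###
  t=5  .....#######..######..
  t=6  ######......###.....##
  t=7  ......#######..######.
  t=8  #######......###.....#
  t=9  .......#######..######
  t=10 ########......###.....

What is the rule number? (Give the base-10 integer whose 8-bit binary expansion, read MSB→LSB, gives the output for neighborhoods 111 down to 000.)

31

  ### -> .   bit 7 = 0  t=0,i=20
  ##. -> .   bit 6 = 0  t=0,i=4
  #.# -> .   bit 5 = 0  t=0,i=0
  #.. -> #   bit 4 = 1  t=0,i=5
  .## -> #   bit 3 = 1  t=0,i=3
  .#. -> #   bit 2 = 1  t=0,i=1
  ..# -> #   bit 1 = 1  t=0,i=8
  ... -> #   bit 0 = 1  t=0,i=6
  bits 00011111 = 31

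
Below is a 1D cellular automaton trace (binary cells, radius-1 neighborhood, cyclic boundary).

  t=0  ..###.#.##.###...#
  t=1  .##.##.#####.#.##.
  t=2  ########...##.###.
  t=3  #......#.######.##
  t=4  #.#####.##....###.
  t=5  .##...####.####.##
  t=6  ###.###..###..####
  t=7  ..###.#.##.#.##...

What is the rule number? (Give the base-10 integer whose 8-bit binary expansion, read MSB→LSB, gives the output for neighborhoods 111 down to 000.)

  ###|.  b7=0 t=0,i=3
  ##.|#  b6=1 t=0,i=4
  #.#|#  b5=1 t=0,i=5
  #..|.  b4=0 t=0,i=0
  .##|#  b3=1 t=0,i=2
  .#.|.  b2=0 t=0,i=6
  ..#|#  b1=1 t=0,i=1
  ...|#  b0=1 t=0,i=15
  bits 01101011 = 107

107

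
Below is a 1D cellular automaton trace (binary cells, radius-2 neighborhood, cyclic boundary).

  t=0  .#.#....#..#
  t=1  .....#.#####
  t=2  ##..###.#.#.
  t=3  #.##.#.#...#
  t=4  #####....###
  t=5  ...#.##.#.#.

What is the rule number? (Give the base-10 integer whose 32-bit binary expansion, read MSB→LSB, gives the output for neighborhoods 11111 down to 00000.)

  [31] ##### => .  t=1,i=9
  [30] ####. => #  t=1,i=10
  [29] ###.# => .  t=2,i=6
  [28] ###.. => .  t=1,i=11
  [27] ##.## => #  t=3,i=1
  [26] ##.#. => #  t=2,i=7
  [25] ##..# => #  t=2,i=2
  [24] ##... => #  t=1,i=0
  [23] #.### => .  t=1,i=7
  [22] #.##. => #  t=2,i=0
  [21] #.#.# => .  t=0,i=1
  [20] #.#.. => .  t=0,i=3
  [19] #..## => #  t=2,i=3
  [18] #..#. => #  t=0,i=10
  [17] #...# => #  t=3,i=9
  [16] #.... => #  t=0,i=5
  [15] .#### => #  t=1,i=8
  [14] .###. => #  t=2,i=5
  [13] .##.# => #  t=3,i=0
  [12] .##.. => .  t=2,i=1
  [11] .#.## => #  t=1,i=6
  [10] .#.#. => .  t=0,i=0
  [9] .#..# => #  t=0,i=9
  [8] .#... => .  t=0,i=4
  [7] ..### => .  t=2,i=4
  [6] ..##. => #  t=3,i=11
  [5] ..#.# => #  t=0,i=11
  [4] ..#.. => #  t=0,i=8
  [3] ...## => #  t=3,i=10
  [2] ...#. => #  t=0,i=7
  [1] ....# => .  t=0,i=6
  [0] ..... => .  t=1,i=2
  bits 01001111010011111110101001111100 = 1330637436

1330637436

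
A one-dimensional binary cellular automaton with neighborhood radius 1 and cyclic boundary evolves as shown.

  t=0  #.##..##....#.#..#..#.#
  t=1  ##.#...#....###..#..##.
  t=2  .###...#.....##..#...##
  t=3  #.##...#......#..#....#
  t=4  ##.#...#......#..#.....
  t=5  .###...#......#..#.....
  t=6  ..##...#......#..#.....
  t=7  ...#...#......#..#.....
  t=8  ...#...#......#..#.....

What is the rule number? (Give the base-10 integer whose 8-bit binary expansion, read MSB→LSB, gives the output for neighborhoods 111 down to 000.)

  [7] ### => #  t=1,i=13
  [6] ##. => #  t=0,i=0
  [5] #.# => #  t=0,i=1
  [4] #.. => .  t=0,i=4
  [3] .## => .  t=0,i=2
  [2] .#. => #  t=0,i=12
  [1] ..# => .  t=0,i=5
  [0] ... => .  t=0,i=9
  bits 11100100 = 228

228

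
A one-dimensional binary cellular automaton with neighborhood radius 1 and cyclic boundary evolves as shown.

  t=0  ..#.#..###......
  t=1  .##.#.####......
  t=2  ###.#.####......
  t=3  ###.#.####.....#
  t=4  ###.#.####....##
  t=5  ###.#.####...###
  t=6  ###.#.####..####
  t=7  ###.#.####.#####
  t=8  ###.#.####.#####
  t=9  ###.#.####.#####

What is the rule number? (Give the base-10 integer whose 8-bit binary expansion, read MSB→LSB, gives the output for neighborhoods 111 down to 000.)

  nb ###: next=#  (t=0,i=8, bit7=1)
  nb ##.: next=#  (t=0,i=9, bit6=1)
  nb #.#: next=.  (t=0,i=3, bit5=0)
  nb #..: next=.  (t=0,i=5, bit4=0)
  nb .##: next=#  (t=0,i=7, bit3=1)
  nb .#.: next=#  (t=0,i=2, bit2=1)
  nb ..#: next=#  (t=0,i=1, bit1=1)
  nb ...: next=.  (t=0,i=0, bit0=0)
  bits 11001110 = 206

206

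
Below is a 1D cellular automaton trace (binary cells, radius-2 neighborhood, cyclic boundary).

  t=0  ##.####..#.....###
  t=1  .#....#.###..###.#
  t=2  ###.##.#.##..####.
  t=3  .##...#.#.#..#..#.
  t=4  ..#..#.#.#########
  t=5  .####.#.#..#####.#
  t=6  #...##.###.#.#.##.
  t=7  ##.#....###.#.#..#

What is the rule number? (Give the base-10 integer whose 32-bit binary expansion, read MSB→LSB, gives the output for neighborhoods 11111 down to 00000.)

3021234078

  #####|#  b31=1 t=0,i=17
  ####.|.  b30=0 t=0,i=0
  ###.#|#  b29=1 t=0,i=1
  ###..|#  b28=1 t=0,i=6
  ##.##|.  b27=0 t=0,i=2
  ##.#.|#  b26=1 t=1,i=16
  ##..#|.  b25=0 t=0,i=7
  ##...|.  b24=0 t=3,i=3
  #.###|.  b23=0 t=0,i=3
  #.##.|.  b22=0 t=2,i=4
  #.#.#|.  b21=0 t=1,i=17
  #.#..|#  b20=1 t=1,i=1
  #..##|.  b19=0 t=1,i=12
  #..#.|#  b18=1 t=0,i=8
  #...#|.  b17=0 t=3,i=4
  #....|.  b16=0 t=0,i=11
  .####|.  b15=0 t=0,i=4
  .###.|#  b14=1 t=1,i=9
  .##.#|.  b13=0 t=2,i=5
  .##..|#  b12=1 t=2,i=10
  .#.##|#  b11=1 t=1,i=7
  .#.#.|#  b10=1 t=1,i=0
  .#..#|#  b9=1 t=3,i=11
  .#...|#  b8=1 t=0,i=10
  ..###|#  b7=1 t=0,i=15
  ..##.|.  b6=0 t=3,i=1
  ..#.#|.  b5=0 t=1,i=6
  ..#..|#  b4=1 t=0,i=9
  ...##|#  b3=1 t=0,i=14
  ...#.|#  b2=1 t=1,i=5
  ....#|#  b1=1 t=0,i=13
  .....|.  b0=0 t=0,i=12
  bits 10110100000101000101111110011110 = 3021234078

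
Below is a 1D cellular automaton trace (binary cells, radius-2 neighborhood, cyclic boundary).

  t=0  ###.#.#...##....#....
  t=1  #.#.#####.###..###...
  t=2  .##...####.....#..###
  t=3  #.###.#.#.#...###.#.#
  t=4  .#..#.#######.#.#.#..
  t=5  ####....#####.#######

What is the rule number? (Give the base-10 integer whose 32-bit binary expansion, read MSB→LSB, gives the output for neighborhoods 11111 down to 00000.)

3912636372

  [31] ##### => #  t=1,i=6
  [30] ####. => #  t=1,i=7
  [29] ###.# => #  t=0,i=2
  [28] ###.. => .  t=1,i=12
  [27] ##.## => #  t=1,i=9
  [26] ##.#. => .  t=0,i=3
  [25] ##..# => .  t=1,i=13
  [24] ##... => #  t=0,i=12
  [23] #.### => .  t=1,i=4
  [22] #.##. => .  t=2,i=1
  [21] #.#.# => #  t=0,i=4
  [20] #.#.. => #  t=0,i=6
  [19] #..## => .  t=1,i=14
  [18] #..#. => #  t=4,i=3
  [17] #...# => #  t=0,i=8
  [16] #.... => .  t=0,i=13
  [15] .#### => .  t=1,i=5
  [14] .###. => .  t=0,i=1
  [13] .##.# => .  t=3,i=0
  [12] .##.. => #  t=0,i=11
  [11] .#.## => .  t=1,i=3
  [10] .#.#. => #  t=0,i=5
  [9] .#..# => #  t=2,i=16
  [8] .#... => #  t=0,i=7
  [7] ..### => #  t=0,i=0
  [6] ..##. => #  t=0,i=10
  [5] ..#.# => .  t=1,i=0
  [4] ..#.. => #  t=0,i=16
  [3] ...## => .  t=0,i=9
  [2] ...#. => #  t=0,i=15
  [1] ....# => .  t=0,i=14
  [0] ..... => .  t=2,i=12
  bits 11101001001101100001011111010100 = 3912636372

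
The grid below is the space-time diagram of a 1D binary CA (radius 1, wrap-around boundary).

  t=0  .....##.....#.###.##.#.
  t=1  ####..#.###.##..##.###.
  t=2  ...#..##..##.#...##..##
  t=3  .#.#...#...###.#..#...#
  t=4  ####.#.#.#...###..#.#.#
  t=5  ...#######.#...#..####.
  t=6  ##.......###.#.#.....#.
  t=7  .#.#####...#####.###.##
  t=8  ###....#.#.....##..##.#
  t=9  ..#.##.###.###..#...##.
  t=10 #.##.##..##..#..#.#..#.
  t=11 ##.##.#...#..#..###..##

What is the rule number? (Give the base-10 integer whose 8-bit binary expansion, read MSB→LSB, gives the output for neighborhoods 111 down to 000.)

101

  ### -> .   bit 7 = 0  t=0,i=15
  ##. -> #   bit 6 = 1  t=0,i=6
  #.# -> #   bit 5 = 1  t=0,i=13
  #.. -> .   bit 4 = 0  t=0,i=7
  .## -> .   bit 3 = 0  t=0,i=5
  .#. -> #   bit 2 = 1  t=0,i=12
  ..# -> .   bit 1 = 0  t=0,i=4
  ... -> #   bit 0 = 1  t=0,i=0
  bits 01100101 = 101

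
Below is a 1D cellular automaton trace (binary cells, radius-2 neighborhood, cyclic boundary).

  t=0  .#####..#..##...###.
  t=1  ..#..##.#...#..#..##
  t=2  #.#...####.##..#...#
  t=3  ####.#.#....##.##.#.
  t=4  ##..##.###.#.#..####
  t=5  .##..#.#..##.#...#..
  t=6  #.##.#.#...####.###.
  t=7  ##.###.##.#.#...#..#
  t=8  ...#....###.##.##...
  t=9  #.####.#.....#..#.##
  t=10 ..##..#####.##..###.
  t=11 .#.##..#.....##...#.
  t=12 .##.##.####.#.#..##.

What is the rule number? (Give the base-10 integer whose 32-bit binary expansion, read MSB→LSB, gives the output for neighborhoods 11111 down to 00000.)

  [31] ##### => .  t=0,i=3
  [30] ####. => .  t=0,i=4
  [29] ###.# => .  t=2,i=9
  [28] ###.. => #  t=0,i=5
  [27] ##.## => .  t=2,i=10
  [26] ##.#. => #  t=1,i=7
  [25] ##..# => #  t=0,i=6
  [24] ##... => .  t=0,i=13
  [23] #.### => #  t=3,i=0
  [22] #.##. => .  t=2,i=11
  [21] #.#.# => #  t=3,i=5
  [20] #.#.. => #  t=1,i=8
  [19] #..## => .  t=0,i=0
  [18] #..#. => .  t=0,i=7
  [17] #...# => .  t=0,i=14
  [16] #.... => #  t=3,i=9
  [15] .#### => #  t=0,i=2
  [14] .###. => .  t=0,i=17
  [13] .##.# => #  t=1,i=6
  [12] .##.. => #  t=0,i=12
  [11] .#.## => #  t=3,i=19
  [10] .#.#. => .  t=3,i=6
  [9] .#..# => .  t=0,i=9
  [8] .#... => #  t=1,i=9
  [7] ..### => .  t=0,i=1
  [6] ..##. => .  t=0,i=11
  [5] ..#.# => #  t=5,i=5
  [4] ..#.. => #  t=0,i=8
  [3] ...## => #  t=0,i=15
  [2] ...#. => #  t=1,i=11
  [1] ....# => .  t=3,i=10
  [0] ..... => #  t=8,i=0
  bits 00010110101100011011100100111101 = 380746045

380746045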